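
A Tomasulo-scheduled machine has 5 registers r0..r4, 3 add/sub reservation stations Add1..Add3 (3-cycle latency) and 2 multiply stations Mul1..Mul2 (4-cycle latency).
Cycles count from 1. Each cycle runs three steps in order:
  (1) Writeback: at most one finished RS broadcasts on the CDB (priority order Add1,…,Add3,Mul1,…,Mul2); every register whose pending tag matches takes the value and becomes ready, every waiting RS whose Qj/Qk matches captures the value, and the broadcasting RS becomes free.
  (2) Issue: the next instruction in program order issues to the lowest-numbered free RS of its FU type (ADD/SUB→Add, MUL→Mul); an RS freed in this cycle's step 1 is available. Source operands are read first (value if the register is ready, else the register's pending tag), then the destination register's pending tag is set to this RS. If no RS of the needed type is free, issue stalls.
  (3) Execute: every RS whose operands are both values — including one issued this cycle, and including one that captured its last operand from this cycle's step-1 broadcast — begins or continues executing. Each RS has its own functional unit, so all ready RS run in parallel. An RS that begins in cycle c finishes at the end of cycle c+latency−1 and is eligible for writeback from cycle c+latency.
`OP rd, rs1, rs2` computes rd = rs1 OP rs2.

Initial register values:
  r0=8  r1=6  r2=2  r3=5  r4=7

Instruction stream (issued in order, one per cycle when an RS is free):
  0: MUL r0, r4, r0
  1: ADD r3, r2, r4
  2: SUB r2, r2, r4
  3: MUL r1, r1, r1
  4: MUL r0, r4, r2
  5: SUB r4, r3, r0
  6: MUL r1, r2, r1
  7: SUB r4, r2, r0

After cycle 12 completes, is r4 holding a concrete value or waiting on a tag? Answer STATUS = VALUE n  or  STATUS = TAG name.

STATUS = TAG Add2

c1: issue MUL r0<-Mul1 | r0:Mul1,r1:6,r2:2,r3:5,r4:7
c2: issue ADD r3<-Add1 | r0:Mul1,r1:6,r2:2,r3:Add1,r4:7
c3: issue SUB r2<-Add2 | r0:Mul1,r1:6,r2:Add2,r3:Add1,r4:7
c4: issue MUL r1<-Mul2 | r0:Mul1,r1:Mul2,r2:Add2,r3:Add1,r4:7
c5: CDB Add1=9; stall | r0:Mul1,r1:Mul2,r2:Add2,r3:9,r4:7
c6: CDB Add2=-5; stall | r0:Mul1,r1:Mul2,r2:-5,r3:9,r4:7
c7: CDB Mul1=56; issue MUL r0<-Mul1 | r0:Mul1,r1:Mul2,r2:-5,r3:9,r4:7
c8: CDB Mul2=36; issue SUB r4<-Add1 | r0:Mul1,r1:36,r2:-5,r3:9,r4:Add1
c9: issue MUL r1<-Mul2 | r0:Mul1,r1:Mul2,r2:-5,r3:9,r4:Add1
c10: issue SUB r4<-Add2 | r0:Mul1,r1:Mul2,r2:-5,r3:9,r4:Add2
c11: CDB Mul1=-35 | r0:-35,r1:Mul2,r2:-5,r3:9,r4:Add2
c12: - | r0:-35,r1:Mul2,r2:-5,r3:9,r4:Add2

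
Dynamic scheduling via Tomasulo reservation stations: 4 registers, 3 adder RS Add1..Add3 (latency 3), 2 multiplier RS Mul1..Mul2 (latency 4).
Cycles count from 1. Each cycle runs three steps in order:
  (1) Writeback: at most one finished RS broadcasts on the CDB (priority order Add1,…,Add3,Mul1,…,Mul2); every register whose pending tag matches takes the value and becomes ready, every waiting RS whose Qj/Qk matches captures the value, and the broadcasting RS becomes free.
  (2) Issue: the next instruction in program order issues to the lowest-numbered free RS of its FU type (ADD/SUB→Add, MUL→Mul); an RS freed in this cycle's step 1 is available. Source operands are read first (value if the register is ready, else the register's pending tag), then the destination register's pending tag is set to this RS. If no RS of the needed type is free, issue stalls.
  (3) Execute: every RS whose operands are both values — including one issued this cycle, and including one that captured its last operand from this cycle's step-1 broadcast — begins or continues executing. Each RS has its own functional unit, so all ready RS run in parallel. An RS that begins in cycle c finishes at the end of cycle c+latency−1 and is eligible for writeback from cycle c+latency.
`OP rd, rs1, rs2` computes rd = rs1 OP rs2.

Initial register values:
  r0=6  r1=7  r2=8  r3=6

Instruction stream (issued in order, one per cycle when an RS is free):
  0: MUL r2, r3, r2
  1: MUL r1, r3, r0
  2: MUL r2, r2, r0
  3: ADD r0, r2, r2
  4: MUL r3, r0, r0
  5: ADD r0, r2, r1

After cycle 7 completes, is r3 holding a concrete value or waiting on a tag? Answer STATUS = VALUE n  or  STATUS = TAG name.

cycle 1: issue MUL r2<-Mul1 // r0:6,r1:7,r2:Mul1,r3:6
cycle 2: issue MUL r1<-Mul2 // r0:6,r1:Mul2,r2:Mul1,r3:6
cycle 3: stall // r0:6,r1:Mul2,r2:Mul1,r3:6
cycle 4: stall // r0:6,r1:Mul2,r2:Mul1,r3:6
cycle 5: CDB Mul1=48; issue MUL r2<-Mul1 // r0:6,r1:Mul2,r2:Mul1,r3:6
cycle 6: CDB Mul2=36; issue ADD r0<-Add1 // r0:Add1,r1:36,r2:Mul1,r3:6
cycle 7: issue MUL r3<-Mul2 // r0:Add1,r1:36,r2:Mul1,r3:Mul2

STATUS = TAG Mul2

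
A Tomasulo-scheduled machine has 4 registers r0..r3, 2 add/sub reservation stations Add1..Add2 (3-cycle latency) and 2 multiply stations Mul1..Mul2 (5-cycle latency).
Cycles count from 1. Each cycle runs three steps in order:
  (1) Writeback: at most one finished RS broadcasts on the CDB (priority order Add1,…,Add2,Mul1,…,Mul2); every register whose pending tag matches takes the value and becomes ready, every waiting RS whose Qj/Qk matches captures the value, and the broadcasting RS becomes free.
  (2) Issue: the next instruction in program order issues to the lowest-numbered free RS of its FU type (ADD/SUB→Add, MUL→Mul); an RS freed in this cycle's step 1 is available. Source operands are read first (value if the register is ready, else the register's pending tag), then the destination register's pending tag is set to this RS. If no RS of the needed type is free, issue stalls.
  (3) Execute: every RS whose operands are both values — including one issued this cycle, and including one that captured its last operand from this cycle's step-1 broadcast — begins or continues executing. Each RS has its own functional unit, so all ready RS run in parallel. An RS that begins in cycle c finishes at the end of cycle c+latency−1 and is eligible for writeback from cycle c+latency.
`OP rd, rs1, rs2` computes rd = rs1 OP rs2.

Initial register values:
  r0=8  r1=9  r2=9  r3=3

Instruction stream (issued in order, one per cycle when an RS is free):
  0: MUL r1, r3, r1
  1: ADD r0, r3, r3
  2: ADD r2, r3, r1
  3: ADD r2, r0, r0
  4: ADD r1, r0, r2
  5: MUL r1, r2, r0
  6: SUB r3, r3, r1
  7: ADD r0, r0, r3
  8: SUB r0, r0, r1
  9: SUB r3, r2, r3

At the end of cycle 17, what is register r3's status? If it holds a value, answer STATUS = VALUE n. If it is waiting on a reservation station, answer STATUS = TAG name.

STATUS = VALUE -69

  c1: issue MUL r1<-Mul1  regs: r0:8,r1:Mul1,r2:9,r3:3
  c2: issue ADD r0<-Add1  regs: r0:Add1,r1:Mul1,r2:9,r3:3
  c3: issue ADD r2<-Add2  regs: r0:Add1,r1:Mul1,r2:Add2,r3:3
  c4: stall  regs: r0:Add1,r1:Mul1,r2:Add2,r3:3
  c5: CDB Add1=6; issue ADD r2<-Add1  regs: r0:6,r1:Mul1,r2:Add1,r3:3
  c6: CDB Mul1=27; stall  regs: r0:6,r1:27,r2:Add1,r3:3
  c7: stall  regs: r0:6,r1:27,r2:Add1,r3:3
  c8: CDB Add1=12; issue ADD r1<-Add1  regs: r0:6,r1:Add1,r2:12,r3:3
  c9: CDB Add2=30; issue MUL r1<-Mul1  regs: r0:6,r1:Mul1,r2:12,r3:3
  c10: issue SUB r3<-Add2  regs: r0:6,r1:Mul1,r2:12,r3:Add2
  c11: CDB Add1=18; issue ADD r0<-Add1  regs: r0:Add1,r1:Mul1,r2:12,r3:Add2
  c12: stall  regs: r0:Add1,r1:Mul1,r2:12,r3:Add2
  c13: stall  regs: r0:Add1,r1:Mul1,r2:12,r3:Add2
  c14: CDB Mul1=72; stall  regs: r0:Add1,r1:72,r2:12,r3:Add2
  c15: stall  regs: r0:Add1,r1:72,r2:12,r3:Add2
  c16: stall  regs: r0:Add1,r1:72,r2:12,r3:Add2
  c17: CDB Add2=-69; issue SUB r0<-Add2  regs: r0:Add2,r1:72,r2:12,r3:-69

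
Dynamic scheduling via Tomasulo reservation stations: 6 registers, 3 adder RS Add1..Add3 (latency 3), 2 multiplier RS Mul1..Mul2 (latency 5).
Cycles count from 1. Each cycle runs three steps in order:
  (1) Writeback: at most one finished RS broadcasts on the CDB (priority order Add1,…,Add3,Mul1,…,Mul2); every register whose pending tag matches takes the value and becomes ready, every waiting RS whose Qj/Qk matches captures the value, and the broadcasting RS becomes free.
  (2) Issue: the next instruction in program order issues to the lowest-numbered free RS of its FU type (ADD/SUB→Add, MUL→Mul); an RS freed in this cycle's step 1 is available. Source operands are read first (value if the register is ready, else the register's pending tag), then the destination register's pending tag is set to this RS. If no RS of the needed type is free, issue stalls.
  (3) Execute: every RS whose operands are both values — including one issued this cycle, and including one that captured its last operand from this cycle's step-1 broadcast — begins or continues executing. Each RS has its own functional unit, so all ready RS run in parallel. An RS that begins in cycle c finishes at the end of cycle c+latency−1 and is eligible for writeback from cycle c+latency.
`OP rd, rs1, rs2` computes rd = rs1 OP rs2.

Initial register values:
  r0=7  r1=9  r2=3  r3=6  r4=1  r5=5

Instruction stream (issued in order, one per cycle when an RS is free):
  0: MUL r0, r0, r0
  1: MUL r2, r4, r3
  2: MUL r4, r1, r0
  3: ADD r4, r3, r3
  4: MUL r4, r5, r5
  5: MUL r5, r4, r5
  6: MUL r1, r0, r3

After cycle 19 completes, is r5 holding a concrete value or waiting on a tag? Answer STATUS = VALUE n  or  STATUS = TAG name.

STATUS = VALUE 125

  c1: issue MUL r0<-Mul1  regs: r0:Mul1,r1:9,r2:3,r3:6,r4:1,r5:5
  c2: issue MUL r2<-Mul2  regs: r0:Mul1,r1:9,r2:Mul2,r3:6,r4:1,r5:5
  c3: stall  regs: r0:Mul1,r1:9,r2:Mul2,r3:6,r4:1,r5:5
  c4: stall  regs: r0:Mul1,r1:9,r2:Mul2,r3:6,r4:1,r5:5
  c5: stall  regs: r0:Mul1,r1:9,r2:Mul2,r3:6,r4:1,r5:5
  c6: CDB Mul1=49; issue MUL r4<-Mul1  regs: r0:49,r1:9,r2:Mul2,r3:6,r4:Mul1,r5:5
  c7: CDB Mul2=6; issue ADD r4<-Add1  regs: r0:49,r1:9,r2:6,r3:6,r4:Add1,r5:5
  c8: issue MUL r4<-Mul2  regs: r0:49,r1:9,r2:6,r3:6,r4:Mul2,r5:5
  c9: stall  regs: r0:49,r1:9,r2:6,r3:6,r4:Mul2,r5:5
  c10: CDB Add1=12; stall  regs: r0:49,r1:9,r2:6,r3:6,r4:Mul2,r5:5
  c11: CDB Mul1=441; issue MUL r5<-Mul1  regs: r0:49,r1:9,r2:6,r3:6,r4:Mul2,r5:Mul1
  c12: stall  regs: r0:49,r1:9,r2:6,r3:6,r4:Mul2,r5:Mul1
  c13: CDB Mul2=25; issue MUL r1<-Mul2  regs: r0:49,r1:Mul2,r2:6,r3:6,r4:25,r5:Mul1
  c14: -  regs: r0:49,r1:Mul2,r2:6,r3:6,r4:25,r5:Mul1
  c15: -  regs: r0:49,r1:Mul2,r2:6,r3:6,r4:25,r5:Mul1
  c16: -  regs: r0:49,r1:Mul2,r2:6,r3:6,r4:25,r5:Mul1
  c17: -  regs: r0:49,r1:Mul2,r2:6,r3:6,r4:25,r5:Mul1
  c18: CDB Mul1=125  regs: r0:49,r1:Mul2,r2:6,r3:6,r4:25,r5:125
  c19: CDB Mul2=294  regs: r0:49,r1:294,r2:6,r3:6,r4:25,r5:125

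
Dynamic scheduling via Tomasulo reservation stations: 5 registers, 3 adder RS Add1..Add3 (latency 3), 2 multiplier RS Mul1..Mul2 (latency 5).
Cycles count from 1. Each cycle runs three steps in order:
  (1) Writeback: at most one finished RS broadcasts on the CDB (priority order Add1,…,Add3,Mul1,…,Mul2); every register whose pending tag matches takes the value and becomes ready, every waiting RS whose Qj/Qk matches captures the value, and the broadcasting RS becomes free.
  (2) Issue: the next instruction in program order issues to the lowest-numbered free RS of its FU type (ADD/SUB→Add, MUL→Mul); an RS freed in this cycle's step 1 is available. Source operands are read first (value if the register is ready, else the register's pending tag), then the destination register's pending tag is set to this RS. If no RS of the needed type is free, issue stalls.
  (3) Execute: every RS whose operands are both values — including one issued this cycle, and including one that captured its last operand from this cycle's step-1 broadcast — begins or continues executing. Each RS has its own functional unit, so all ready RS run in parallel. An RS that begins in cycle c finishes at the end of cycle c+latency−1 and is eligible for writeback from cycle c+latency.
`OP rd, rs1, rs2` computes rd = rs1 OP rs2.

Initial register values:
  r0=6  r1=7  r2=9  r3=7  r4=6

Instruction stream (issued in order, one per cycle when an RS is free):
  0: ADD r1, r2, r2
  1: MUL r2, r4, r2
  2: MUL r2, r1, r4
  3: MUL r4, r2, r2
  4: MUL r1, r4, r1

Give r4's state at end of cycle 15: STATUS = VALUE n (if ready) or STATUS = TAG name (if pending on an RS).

STATUS = VALUE 11664

cycle 1: issue ADD r1<-Add1 // r0:6,r1:Add1,r2:9,r3:7,r4:6
cycle 2: issue MUL r2<-Mul1 // r0:6,r1:Add1,r2:Mul1,r3:7,r4:6
cycle 3: issue MUL r2<-Mul2 // r0:6,r1:Add1,r2:Mul2,r3:7,r4:6
cycle 4: CDB Add1=18; stall // r0:6,r1:18,r2:Mul2,r3:7,r4:6
cycle 5: stall // r0:6,r1:18,r2:Mul2,r3:7,r4:6
cycle 6: stall // r0:6,r1:18,r2:Mul2,r3:7,r4:6
cycle 7: CDB Mul1=54; issue MUL r4<-Mul1 // r0:6,r1:18,r2:Mul2,r3:7,r4:Mul1
cycle 8: stall // r0:6,r1:18,r2:Mul2,r3:7,r4:Mul1
cycle 9: CDB Mul2=108; issue MUL r1<-Mul2 // r0:6,r1:Mul2,r2:108,r3:7,r4:Mul1
cycle 10: - // r0:6,r1:Mul2,r2:108,r3:7,r4:Mul1
cycle 11: - // r0:6,r1:Mul2,r2:108,r3:7,r4:Mul1
cycle 12: - // r0:6,r1:Mul2,r2:108,r3:7,r4:Mul1
cycle 13: - // r0:6,r1:Mul2,r2:108,r3:7,r4:Mul1
cycle 14: CDB Mul1=11664 // r0:6,r1:Mul2,r2:108,r3:7,r4:11664
cycle 15: - // r0:6,r1:Mul2,r2:108,r3:7,r4:11664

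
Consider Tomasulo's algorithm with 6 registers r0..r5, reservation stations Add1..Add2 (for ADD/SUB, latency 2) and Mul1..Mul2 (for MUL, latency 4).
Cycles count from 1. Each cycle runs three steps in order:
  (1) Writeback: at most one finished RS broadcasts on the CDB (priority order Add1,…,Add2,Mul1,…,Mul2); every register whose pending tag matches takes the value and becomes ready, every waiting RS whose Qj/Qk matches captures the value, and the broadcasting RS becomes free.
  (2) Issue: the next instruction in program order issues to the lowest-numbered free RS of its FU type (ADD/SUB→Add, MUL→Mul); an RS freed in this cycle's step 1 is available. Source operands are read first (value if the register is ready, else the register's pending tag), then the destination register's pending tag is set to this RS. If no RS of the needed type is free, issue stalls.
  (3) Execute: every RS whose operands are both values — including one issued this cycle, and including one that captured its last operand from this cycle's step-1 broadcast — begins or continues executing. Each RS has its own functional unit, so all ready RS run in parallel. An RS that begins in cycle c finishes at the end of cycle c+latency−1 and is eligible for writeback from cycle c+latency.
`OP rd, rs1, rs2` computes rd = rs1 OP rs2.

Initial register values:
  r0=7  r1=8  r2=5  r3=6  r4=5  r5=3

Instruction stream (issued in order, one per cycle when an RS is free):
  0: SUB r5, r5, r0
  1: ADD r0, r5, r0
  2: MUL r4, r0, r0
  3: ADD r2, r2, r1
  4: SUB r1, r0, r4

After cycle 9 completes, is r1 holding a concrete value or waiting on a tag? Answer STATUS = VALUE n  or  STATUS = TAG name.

c1: issue SUB r5<-Add1 | r0:7,r1:8,r2:5,r3:6,r4:5,r5:Add1
c2: issue ADD r0<-Add2 | r0:Add2,r1:8,r2:5,r3:6,r4:5,r5:Add1
c3: CDB Add1=-4; issue MUL r4<-Mul1 | r0:Add2,r1:8,r2:5,r3:6,r4:Mul1,r5:-4
c4: issue ADD r2<-Add1 | r0:Add2,r1:8,r2:Add1,r3:6,r4:Mul1,r5:-4
c5: CDB Add2=3; issue SUB r1<-Add2 | r0:3,r1:Add2,r2:Add1,r3:6,r4:Mul1,r5:-4
c6: CDB Add1=13 | r0:3,r1:Add2,r2:13,r3:6,r4:Mul1,r5:-4
c7: - | r0:3,r1:Add2,r2:13,r3:6,r4:Mul1,r5:-4
c8: - | r0:3,r1:Add2,r2:13,r3:6,r4:Mul1,r5:-4
c9: CDB Mul1=9 | r0:3,r1:Add2,r2:13,r3:6,r4:9,r5:-4

STATUS = TAG Add2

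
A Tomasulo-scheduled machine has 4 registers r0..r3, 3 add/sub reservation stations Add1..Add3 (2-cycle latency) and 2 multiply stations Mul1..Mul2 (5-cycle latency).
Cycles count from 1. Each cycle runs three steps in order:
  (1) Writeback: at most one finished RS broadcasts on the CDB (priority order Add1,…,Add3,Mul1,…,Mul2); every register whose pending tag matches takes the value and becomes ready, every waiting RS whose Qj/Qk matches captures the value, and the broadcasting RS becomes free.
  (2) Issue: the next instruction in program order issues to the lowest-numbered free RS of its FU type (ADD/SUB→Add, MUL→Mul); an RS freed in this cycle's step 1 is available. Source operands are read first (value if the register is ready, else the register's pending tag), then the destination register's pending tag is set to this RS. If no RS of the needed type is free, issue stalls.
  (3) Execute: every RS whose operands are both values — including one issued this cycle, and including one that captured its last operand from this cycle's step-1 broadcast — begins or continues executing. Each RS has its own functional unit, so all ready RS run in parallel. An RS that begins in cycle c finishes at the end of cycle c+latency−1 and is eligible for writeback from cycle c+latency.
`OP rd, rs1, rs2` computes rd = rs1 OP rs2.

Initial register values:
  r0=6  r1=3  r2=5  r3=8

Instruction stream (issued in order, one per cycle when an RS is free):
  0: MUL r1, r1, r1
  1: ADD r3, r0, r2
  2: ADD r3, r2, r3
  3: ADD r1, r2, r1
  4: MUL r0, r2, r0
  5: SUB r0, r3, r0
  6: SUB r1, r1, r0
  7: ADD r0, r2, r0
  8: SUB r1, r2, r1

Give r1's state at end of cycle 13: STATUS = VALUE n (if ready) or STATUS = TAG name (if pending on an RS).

cycle 1: issue MUL r1<-Mul1 // r0:6,r1:Mul1,r2:5,r3:8
cycle 2: issue ADD r3<-Add1 // r0:6,r1:Mul1,r2:5,r3:Add1
cycle 3: issue ADD r3<-Add2 // r0:6,r1:Mul1,r2:5,r3:Add2
cycle 4: CDB Add1=11; issue ADD r1<-Add1 // r0:6,r1:Add1,r2:5,r3:Add2
cycle 5: issue MUL r0<-Mul2 // r0:Mul2,r1:Add1,r2:5,r3:Add2
cycle 6: CDB Add2=16; issue SUB r0<-Add2 // r0:Add2,r1:Add1,r2:5,r3:16
cycle 7: CDB Mul1=9; issue SUB r1<-Add3 // r0:Add2,r1:Add3,r2:5,r3:16
cycle 8: stall // r0:Add2,r1:Add3,r2:5,r3:16
cycle 9: CDB Add1=14; issue ADD r0<-Add1 // r0:Add1,r1:Add3,r2:5,r3:16
cycle 10: CDB Mul2=30; stall // r0:Add1,r1:Add3,r2:5,r3:16
cycle 11: stall // r0:Add1,r1:Add3,r2:5,r3:16
cycle 12: CDB Add2=-14; issue SUB r1<-Add2 // r0:Add1,r1:Add2,r2:5,r3:16
cycle 13: - // r0:Add1,r1:Add2,r2:5,r3:16

STATUS = TAG Add2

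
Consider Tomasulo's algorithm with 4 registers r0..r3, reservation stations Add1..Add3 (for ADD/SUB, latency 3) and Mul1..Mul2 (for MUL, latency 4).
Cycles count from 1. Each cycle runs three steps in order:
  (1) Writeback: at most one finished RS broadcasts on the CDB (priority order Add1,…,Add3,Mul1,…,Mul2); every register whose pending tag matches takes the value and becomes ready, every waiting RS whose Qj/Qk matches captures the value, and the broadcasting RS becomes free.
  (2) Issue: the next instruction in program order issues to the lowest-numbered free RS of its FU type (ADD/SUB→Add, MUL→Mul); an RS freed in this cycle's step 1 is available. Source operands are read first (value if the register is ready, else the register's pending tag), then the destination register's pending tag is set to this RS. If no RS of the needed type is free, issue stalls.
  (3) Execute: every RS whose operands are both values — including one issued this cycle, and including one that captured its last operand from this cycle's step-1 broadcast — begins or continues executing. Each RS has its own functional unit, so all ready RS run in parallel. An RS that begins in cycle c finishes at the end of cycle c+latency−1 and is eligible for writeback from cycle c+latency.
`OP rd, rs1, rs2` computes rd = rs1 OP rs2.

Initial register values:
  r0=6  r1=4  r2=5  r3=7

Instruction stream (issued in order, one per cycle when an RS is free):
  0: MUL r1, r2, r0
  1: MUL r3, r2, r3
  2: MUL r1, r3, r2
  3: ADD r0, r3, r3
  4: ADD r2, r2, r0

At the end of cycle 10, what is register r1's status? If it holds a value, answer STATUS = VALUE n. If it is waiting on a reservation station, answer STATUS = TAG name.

cycle 1: issue MUL r1<-Mul1 // r0:6,r1:Mul1,r2:5,r3:7
cycle 2: issue MUL r3<-Mul2 // r0:6,r1:Mul1,r2:5,r3:Mul2
cycle 3: stall // r0:6,r1:Mul1,r2:5,r3:Mul2
cycle 4: stall // r0:6,r1:Mul1,r2:5,r3:Mul2
cycle 5: CDB Mul1=30; issue MUL r1<-Mul1 // r0:6,r1:Mul1,r2:5,r3:Mul2
cycle 6: CDB Mul2=35; issue ADD r0<-Add1 // r0:Add1,r1:Mul1,r2:5,r3:35
cycle 7: issue ADD r2<-Add2 // r0:Add1,r1:Mul1,r2:Add2,r3:35
cycle 8: - // r0:Add1,r1:Mul1,r2:Add2,r3:35
cycle 9: CDB Add1=70 // r0:70,r1:Mul1,r2:Add2,r3:35
cycle 10: CDB Mul1=175 // r0:70,r1:175,r2:Add2,r3:35

STATUS = VALUE 175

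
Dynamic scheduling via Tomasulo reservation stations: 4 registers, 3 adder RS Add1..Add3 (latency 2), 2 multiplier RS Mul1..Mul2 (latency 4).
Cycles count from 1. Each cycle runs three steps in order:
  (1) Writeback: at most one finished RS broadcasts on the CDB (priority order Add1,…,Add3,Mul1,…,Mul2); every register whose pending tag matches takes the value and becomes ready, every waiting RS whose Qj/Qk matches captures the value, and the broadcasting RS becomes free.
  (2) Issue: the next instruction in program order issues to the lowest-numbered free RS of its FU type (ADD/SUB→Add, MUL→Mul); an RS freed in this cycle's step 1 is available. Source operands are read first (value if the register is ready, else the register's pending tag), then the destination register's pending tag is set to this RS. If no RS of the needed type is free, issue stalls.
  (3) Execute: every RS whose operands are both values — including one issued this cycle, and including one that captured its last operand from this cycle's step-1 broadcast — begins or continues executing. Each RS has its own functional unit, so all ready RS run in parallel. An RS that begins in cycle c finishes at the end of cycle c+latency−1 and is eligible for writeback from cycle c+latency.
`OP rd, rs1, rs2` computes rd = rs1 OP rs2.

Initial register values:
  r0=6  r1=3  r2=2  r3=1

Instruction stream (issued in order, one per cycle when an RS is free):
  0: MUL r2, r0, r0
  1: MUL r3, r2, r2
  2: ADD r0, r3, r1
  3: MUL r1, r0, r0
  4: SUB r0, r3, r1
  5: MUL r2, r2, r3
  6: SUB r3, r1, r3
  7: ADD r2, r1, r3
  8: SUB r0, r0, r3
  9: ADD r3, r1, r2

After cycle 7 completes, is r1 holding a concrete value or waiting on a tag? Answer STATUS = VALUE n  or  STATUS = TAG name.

cycle 1: issue MUL r2<-Mul1 // r0:6,r1:3,r2:Mul1,r3:1
cycle 2: issue MUL r3<-Mul2 // r0:6,r1:3,r2:Mul1,r3:Mul2
cycle 3: issue ADD r0<-Add1 // r0:Add1,r1:3,r2:Mul1,r3:Mul2
cycle 4: stall // r0:Add1,r1:3,r2:Mul1,r3:Mul2
cycle 5: CDB Mul1=36; issue MUL r1<-Mul1 // r0:Add1,r1:Mul1,r2:36,r3:Mul2
cycle 6: issue SUB r0<-Add2 // r0:Add2,r1:Mul1,r2:36,r3:Mul2
cycle 7: stall // r0:Add2,r1:Mul1,r2:36,r3:Mul2

STATUS = TAG Mul1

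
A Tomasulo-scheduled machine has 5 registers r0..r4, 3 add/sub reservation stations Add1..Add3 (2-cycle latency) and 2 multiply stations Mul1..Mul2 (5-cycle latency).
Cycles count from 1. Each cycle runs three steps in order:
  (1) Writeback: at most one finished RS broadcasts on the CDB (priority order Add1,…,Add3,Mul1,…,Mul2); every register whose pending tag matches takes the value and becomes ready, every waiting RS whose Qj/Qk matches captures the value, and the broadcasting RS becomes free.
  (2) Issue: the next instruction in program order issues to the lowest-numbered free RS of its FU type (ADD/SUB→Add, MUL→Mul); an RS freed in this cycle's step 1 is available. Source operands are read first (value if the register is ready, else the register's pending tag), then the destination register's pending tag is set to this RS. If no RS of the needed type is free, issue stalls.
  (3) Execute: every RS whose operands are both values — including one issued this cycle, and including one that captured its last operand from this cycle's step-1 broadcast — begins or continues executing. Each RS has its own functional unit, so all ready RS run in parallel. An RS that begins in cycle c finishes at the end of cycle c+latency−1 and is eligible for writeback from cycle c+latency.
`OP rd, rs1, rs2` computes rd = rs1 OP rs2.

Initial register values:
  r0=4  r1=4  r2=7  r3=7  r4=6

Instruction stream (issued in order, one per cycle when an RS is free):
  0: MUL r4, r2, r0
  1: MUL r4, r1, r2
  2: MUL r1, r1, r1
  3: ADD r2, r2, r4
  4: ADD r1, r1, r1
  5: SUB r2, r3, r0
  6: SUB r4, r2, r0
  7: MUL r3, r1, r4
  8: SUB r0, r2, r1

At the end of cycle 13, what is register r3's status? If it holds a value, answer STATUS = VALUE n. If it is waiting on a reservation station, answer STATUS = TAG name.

  c1: issue MUL r4<-Mul1  regs: r0:4,r1:4,r2:7,r3:7,r4:Mul1
  c2: issue MUL r4<-Mul2  regs: r0:4,r1:4,r2:7,r3:7,r4:Mul2
  c3: stall  regs: r0:4,r1:4,r2:7,r3:7,r4:Mul2
  c4: stall  regs: r0:4,r1:4,r2:7,r3:7,r4:Mul2
  c5: stall  regs: r0:4,r1:4,r2:7,r3:7,r4:Mul2
  c6: CDB Mul1=28; issue MUL r1<-Mul1  regs: r0:4,r1:Mul1,r2:7,r3:7,r4:Mul2
  c7: CDB Mul2=28; issue ADD r2<-Add1  regs: r0:4,r1:Mul1,r2:Add1,r3:7,r4:28
  c8: issue ADD r1<-Add2  regs: r0:4,r1:Add2,r2:Add1,r3:7,r4:28
  c9: CDB Add1=35; issue SUB r2<-Add1  regs: r0:4,r1:Add2,r2:Add1,r3:7,r4:28
  c10: issue SUB r4<-Add3  regs: r0:4,r1:Add2,r2:Add1,r3:7,r4:Add3
  c11: CDB Add1=3; issue MUL r3<-Mul2  regs: r0:4,r1:Add2,r2:3,r3:Mul2,r4:Add3
  c12: CDB Mul1=16; issue SUB r0<-Add1  regs: r0:Add1,r1:Add2,r2:3,r3:Mul2,r4:Add3
  c13: CDB Add3=-1  regs: r0:Add1,r1:Add2,r2:3,r3:Mul2,r4:-1

STATUS = TAG Mul2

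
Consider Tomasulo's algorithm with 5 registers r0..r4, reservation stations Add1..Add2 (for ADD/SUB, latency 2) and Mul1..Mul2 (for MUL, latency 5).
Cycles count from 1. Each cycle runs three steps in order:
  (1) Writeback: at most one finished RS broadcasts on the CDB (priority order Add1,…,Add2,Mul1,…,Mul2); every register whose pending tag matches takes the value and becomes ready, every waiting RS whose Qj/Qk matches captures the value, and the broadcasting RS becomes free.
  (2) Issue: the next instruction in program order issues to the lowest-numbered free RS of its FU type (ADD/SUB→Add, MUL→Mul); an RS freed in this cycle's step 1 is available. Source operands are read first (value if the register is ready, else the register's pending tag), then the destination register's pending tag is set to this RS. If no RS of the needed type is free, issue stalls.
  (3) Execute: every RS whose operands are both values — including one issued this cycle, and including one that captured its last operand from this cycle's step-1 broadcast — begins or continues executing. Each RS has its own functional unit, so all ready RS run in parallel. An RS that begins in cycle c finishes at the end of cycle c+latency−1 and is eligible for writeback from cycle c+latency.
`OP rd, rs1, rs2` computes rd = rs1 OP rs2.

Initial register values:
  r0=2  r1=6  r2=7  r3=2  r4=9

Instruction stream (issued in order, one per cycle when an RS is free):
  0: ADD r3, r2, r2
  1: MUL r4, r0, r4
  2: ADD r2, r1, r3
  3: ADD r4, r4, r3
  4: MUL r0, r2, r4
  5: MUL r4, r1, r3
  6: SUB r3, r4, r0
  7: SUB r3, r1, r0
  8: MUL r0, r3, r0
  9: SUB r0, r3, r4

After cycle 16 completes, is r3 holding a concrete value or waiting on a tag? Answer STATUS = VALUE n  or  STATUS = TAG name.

STATUS = TAG Add2

cycle 1: issue ADD r3<-Add1 // r0:2,r1:6,r2:7,r3:Add1,r4:9
cycle 2: issue MUL r4<-Mul1 // r0:2,r1:6,r2:7,r3:Add1,r4:Mul1
cycle 3: CDB Add1=14; issue ADD r2<-Add1 // r0:2,r1:6,r2:Add1,r3:14,r4:Mul1
cycle 4: issue ADD r4<-Add2 // r0:2,r1:6,r2:Add1,r3:14,r4:Add2
cycle 5: CDB Add1=20; issue MUL r0<-Mul2 // r0:Mul2,r1:6,r2:20,r3:14,r4:Add2
cycle 6: stall // r0:Mul2,r1:6,r2:20,r3:14,r4:Add2
cycle 7: CDB Mul1=18; issue MUL r4<-Mul1 // r0:Mul2,r1:6,r2:20,r3:14,r4:Mul1
cycle 8: issue SUB r3<-Add1 // r0:Mul2,r1:6,r2:20,r3:Add1,r4:Mul1
cycle 9: CDB Add2=32; issue SUB r3<-Add2 // r0:Mul2,r1:6,r2:20,r3:Add2,r4:Mul1
cycle 10: stall // r0:Mul2,r1:6,r2:20,r3:Add2,r4:Mul1
cycle 11: stall // r0:Mul2,r1:6,r2:20,r3:Add2,r4:Mul1
cycle 12: CDB Mul1=84; issue MUL r0<-Mul1 // r0:Mul1,r1:6,r2:20,r3:Add2,r4:84
cycle 13: stall // r0:Mul1,r1:6,r2:20,r3:Add2,r4:84
cycle 14: CDB Mul2=640; stall // r0:Mul1,r1:6,r2:20,r3:Add2,r4:84
cycle 15: stall // r0:Mul1,r1:6,r2:20,r3:Add2,r4:84
cycle 16: CDB Add1=-556; issue SUB r0<-Add1 // r0:Add1,r1:6,r2:20,r3:Add2,r4:84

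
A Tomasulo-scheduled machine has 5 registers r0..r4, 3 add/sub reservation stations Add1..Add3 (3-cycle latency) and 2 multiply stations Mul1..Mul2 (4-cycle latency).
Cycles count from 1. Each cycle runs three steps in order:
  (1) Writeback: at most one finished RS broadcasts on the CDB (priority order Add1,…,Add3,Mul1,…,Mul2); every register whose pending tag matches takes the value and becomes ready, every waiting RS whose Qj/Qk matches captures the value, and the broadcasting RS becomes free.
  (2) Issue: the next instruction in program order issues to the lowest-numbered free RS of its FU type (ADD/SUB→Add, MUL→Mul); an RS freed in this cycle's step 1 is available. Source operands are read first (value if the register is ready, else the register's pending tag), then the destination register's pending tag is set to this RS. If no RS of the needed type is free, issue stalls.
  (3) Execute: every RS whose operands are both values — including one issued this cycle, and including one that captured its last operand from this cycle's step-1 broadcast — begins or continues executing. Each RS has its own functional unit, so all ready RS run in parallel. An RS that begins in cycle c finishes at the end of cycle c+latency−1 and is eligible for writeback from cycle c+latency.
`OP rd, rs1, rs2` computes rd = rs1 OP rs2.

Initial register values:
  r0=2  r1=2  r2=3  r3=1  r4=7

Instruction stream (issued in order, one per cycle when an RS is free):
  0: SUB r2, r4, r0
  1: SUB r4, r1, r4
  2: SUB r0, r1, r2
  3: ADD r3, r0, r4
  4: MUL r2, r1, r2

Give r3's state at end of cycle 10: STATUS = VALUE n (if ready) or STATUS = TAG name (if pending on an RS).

  c1: issue SUB r2<-Add1  regs: r0:2,r1:2,r2:Add1,r3:1,r4:7
  c2: issue SUB r4<-Add2  regs: r0:2,r1:2,r2:Add1,r3:1,r4:Add2
  c3: issue SUB r0<-Add3  regs: r0:Add3,r1:2,r2:Add1,r3:1,r4:Add2
  c4: CDB Add1=5; issue ADD r3<-Add1  regs: r0:Add3,r1:2,r2:5,r3:Add1,r4:Add2
  c5: CDB Add2=-5; issue MUL r2<-Mul1  regs: r0:Add3,r1:2,r2:Mul1,r3:Add1,r4:-5
  c6: -  regs: r0:Add3,r1:2,r2:Mul1,r3:Add1,r4:-5
  c7: CDB Add3=-3  regs: r0:-3,r1:2,r2:Mul1,r3:Add1,r4:-5
  c8: -  regs: r0:-3,r1:2,r2:Mul1,r3:Add1,r4:-5
  c9: CDB Mul1=10  regs: r0:-3,r1:2,r2:10,r3:Add1,r4:-5
  c10: CDB Add1=-8  regs: r0:-3,r1:2,r2:10,r3:-8,r4:-5

STATUS = VALUE -8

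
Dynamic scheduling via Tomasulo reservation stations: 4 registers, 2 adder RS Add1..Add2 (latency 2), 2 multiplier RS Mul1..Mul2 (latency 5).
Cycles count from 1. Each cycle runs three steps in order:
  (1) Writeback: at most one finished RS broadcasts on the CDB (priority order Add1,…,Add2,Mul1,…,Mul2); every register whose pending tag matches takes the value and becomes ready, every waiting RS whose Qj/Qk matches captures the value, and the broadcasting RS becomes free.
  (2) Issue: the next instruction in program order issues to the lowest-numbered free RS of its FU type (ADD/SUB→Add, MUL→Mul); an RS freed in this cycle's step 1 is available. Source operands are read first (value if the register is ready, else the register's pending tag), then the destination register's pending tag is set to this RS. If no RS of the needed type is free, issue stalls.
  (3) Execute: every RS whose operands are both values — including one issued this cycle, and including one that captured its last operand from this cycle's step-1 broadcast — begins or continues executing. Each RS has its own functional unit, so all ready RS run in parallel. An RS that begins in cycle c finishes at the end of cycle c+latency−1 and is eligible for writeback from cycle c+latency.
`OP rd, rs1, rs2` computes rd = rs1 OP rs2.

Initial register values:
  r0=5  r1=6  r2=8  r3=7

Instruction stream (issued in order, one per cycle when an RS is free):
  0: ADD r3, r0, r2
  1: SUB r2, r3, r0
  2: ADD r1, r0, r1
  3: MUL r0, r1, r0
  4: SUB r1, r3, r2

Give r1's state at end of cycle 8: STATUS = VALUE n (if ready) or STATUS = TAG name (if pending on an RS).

  c1: issue ADD r3<-Add1  regs: r0:5,r1:6,r2:8,r3:Add1
  c2: issue SUB r2<-Add2  regs: r0:5,r1:6,r2:Add2,r3:Add1
  c3: CDB Add1=13; issue ADD r1<-Add1  regs: r0:5,r1:Add1,r2:Add2,r3:13
  c4: issue MUL r0<-Mul1  regs: r0:Mul1,r1:Add1,r2:Add2,r3:13
  c5: CDB Add1=11; issue SUB r1<-Add1  regs: r0:Mul1,r1:Add1,r2:Add2,r3:13
  c6: CDB Add2=8  regs: r0:Mul1,r1:Add1,r2:8,r3:13
  c7: -  regs: r0:Mul1,r1:Add1,r2:8,r3:13
  c8: CDB Add1=5  regs: r0:Mul1,r1:5,r2:8,r3:13

STATUS = VALUE 5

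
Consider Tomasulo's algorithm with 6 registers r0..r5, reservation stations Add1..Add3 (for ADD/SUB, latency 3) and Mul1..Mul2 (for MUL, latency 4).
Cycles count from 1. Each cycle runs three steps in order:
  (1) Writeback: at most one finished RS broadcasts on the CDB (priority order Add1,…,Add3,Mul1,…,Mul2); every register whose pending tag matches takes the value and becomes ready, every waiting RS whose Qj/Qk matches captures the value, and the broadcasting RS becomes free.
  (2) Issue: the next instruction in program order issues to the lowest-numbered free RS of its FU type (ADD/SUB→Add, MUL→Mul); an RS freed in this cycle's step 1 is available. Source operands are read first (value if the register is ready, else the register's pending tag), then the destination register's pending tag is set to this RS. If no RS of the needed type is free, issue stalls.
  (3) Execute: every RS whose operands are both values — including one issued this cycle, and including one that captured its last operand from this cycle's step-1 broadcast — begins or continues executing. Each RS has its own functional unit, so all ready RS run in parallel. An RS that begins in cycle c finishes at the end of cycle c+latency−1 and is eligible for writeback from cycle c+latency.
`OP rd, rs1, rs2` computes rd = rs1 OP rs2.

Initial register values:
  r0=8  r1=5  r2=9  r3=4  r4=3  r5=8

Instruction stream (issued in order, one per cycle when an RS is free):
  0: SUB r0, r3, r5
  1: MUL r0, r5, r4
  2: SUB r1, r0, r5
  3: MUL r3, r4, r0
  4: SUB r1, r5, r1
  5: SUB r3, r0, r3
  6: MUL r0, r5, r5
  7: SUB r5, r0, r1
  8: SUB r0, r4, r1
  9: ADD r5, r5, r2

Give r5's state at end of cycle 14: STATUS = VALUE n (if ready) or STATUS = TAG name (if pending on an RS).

STATUS = TAG Add3

  c1: issue SUB r0<-Add1  regs: r0:Add1,r1:5,r2:9,r3:4,r4:3,r5:8
  c2: issue MUL r0<-Mul1  regs: r0:Mul1,r1:5,r2:9,r3:4,r4:3,r5:8
  c3: issue SUB r1<-Add2  regs: r0:Mul1,r1:Add2,r2:9,r3:4,r4:3,r5:8
  c4: CDB Add1=-4; issue MUL r3<-Mul2  regs: r0:Mul1,r1:Add2,r2:9,r3:Mul2,r4:3,r5:8
  c5: issue SUB r1<-Add1  regs: r0:Mul1,r1:Add1,r2:9,r3:Mul2,r4:3,r5:8
  c6: CDB Mul1=24; issue SUB r3<-Add3  regs: r0:24,r1:Add1,r2:9,r3:Add3,r4:3,r5:8
  c7: issue MUL r0<-Mul1  regs: r0:Mul1,r1:Add1,r2:9,r3:Add3,r4:3,r5:8
  c8: stall  regs: r0:Mul1,r1:Add1,r2:9,r3:Add3,r4:3,r5:8
  c9: CDB Add2=16; issue SUB r5<-Add2  regs: r0:Mul1,r1:Add1,r2:9,r3:Add3,r4:3,r5:Add2
  c10: CDB Mul2=72; stall  regs: r0:Mul1,r1:Add1,r2:9,r3:Add3,r4:3,r5:Add2
  c11: CDB Mul1=64; stall  regs: r0:64,r1:Add1,r2:9,r3:Add3,r4:3,r5:Add2
  c12: CDB Add1=-8; issue SUB r0<-Add1  regs: r0:Add1,r1:-8,r2:9,r3:Add3,r4:3,r5:Add2
  c13: CDB Add3=-48; issue ADD r5<-Add3  regs: r0:Add1,r1:-8,r2:9,r3:-48,r4:3,r5:Add3
  c14: -  regs: r0:Add1,r1:-8,r2:9,r3:-48,r4:3,r5:Add3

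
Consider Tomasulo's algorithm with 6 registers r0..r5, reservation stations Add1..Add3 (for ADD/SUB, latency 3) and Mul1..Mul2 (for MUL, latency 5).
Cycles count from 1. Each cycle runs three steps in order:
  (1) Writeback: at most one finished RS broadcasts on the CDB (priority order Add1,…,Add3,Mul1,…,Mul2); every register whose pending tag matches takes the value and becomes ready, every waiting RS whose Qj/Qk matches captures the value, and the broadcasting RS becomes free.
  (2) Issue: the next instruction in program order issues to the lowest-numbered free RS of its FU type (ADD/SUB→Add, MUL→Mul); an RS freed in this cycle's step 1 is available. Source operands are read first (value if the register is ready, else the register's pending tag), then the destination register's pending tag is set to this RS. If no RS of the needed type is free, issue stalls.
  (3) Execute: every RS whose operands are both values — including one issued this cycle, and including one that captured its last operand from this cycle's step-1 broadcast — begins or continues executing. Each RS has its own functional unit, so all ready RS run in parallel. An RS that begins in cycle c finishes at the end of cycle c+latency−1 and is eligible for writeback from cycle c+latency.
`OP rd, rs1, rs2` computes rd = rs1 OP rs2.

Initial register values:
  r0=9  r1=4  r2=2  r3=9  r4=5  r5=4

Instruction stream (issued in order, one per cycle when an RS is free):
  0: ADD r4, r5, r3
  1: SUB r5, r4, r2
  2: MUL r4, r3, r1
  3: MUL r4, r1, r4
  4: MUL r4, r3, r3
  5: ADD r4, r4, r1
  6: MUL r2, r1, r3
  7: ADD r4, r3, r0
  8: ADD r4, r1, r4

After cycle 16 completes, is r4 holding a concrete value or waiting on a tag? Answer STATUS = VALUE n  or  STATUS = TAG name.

  c1: issue ADD r4<-Add1  regs: r0:9,r1:4,r2:2,r3:9,r4:Add1,r5:4
  c2: issue SUB r5<-Add2  regs: r0:9,r1:4,r2:2,r3:9,r4:Add1,r5:Add2
  c3: issue MUL r4<-Mul1  regs: r0:9,r1:4,r2:2,r3:9,r4:Mul1,r5:Add2
  c4: CDB Add1=13; issue MUL r4<-Mul2  regs: r0:9,r1:4,r2:2,r3:9,r4:Mul2,r5:Add2
  c5: stall  regs: r0:9,r1:4,r2:2,r3:9,r4:Mul2,r5:Add2
  c6: stall  regs: r0:9,r1:4,r2:2,r3:9,r4:Mul2,r5:Add2
  c7: CDB Add2=11; stall  regs: r0:9,r1:4,r2:2,r3:9,r4:Mul2,r5:11
  c8: CDB Mul1=36; issue MUL r4<-Mul1  regs: r0:9,r1:4,r2:2,r3:9,r4:Mul1,r5:11
  c9: issue ADD r4<-Add1  regs: r0:9,r1:4,r2:2,r3:9,r4:Add1,r5:11
  c10: stall  regs: r0:9,r1:4,r2:2,r3:9,r4:Add1,r5:11
  c11: stall  regs: r0:9,r1:4,r2:2,r3:9,r4:Add1,r5:11
  c12: stall  regs: r0:9,r1:4,r2:2,r3:9,r4:Add1,r5:11
  c13: CDB Mul1=81; issue MUL r2<-Mul1  regs: r0:9,r1:4,r2:Mul1,r3:9,r4:Add1,r5:11
  c14: CDB Mul2=144; issue ADD r4<-Add2  regs: r0:9,r1:4,r2:Mul1,r3:9,r4:Add2,r5:11
  c15: issue ADD r4<-Add3  regs: r0:9,r1:4,r2:Mul1,r3:9,r4:Add3,r5:11
  c16: CDB Add1=85  regs: r0:9,r1:4,r2:Mul1,r3:9,r4:Add3,r5:11

STATUS = TAG Add3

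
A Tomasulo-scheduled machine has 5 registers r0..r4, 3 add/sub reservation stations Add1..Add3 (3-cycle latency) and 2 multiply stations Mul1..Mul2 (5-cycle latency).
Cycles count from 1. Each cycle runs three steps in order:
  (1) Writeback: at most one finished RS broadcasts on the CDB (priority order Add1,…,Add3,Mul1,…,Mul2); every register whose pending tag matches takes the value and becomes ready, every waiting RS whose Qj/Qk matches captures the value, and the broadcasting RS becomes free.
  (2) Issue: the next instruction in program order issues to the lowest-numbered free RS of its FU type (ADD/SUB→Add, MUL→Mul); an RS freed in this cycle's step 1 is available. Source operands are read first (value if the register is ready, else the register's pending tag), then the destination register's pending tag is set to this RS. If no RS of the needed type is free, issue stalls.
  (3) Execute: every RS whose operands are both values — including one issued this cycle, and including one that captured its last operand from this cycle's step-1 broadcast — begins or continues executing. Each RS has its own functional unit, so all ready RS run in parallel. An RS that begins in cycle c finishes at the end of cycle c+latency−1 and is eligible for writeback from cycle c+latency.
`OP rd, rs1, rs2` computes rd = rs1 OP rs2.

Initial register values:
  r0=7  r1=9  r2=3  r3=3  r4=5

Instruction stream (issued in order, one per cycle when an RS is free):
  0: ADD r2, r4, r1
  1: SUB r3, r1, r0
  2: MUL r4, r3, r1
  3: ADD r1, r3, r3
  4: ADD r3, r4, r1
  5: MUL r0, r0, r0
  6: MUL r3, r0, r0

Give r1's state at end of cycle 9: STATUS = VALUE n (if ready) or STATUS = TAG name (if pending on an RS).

STATUS = VALUE 4

c1: issue ADD r2<-Add1 | r0:7,r1:9,r2:Add1,r3:3,r4:5
c2: issue SUB r3<-Add2 | r0:7,r1:9,r2:Add1,r3:Add2,r4:5
c3: issue MUL r4<-Mul1 | r0:7,r1:9,r2:Add1,r3:Add2,r4:Mul1
c4: CDB Add1=14; issue ADD r1<-Add1 | r0:7,r1:Add1,r2:14,r3:Add2,r4:Mul1
c5: CDB Add2=2; issue ADD r3<-Add2 | r0:7,r1:Add1,r2:14,r3:Add2,r4:Mul1
c6: issue MUL r0<-Mul2 | r0:Mul2,r1:Add1,r2:14,r3:Add2,r4:Mul1
c7: stall | r0:Mul2,r1:Add1,r2:14,r3:Add2,r4:Mul1
c8: CDB Add1=4; stall | r0:Mul2,r1:4,r2:14,r3:Add2,r4:Mul1
c9: stall | r0:Mul2,r1:4,r2:14,r3:Add2,r4:Mul1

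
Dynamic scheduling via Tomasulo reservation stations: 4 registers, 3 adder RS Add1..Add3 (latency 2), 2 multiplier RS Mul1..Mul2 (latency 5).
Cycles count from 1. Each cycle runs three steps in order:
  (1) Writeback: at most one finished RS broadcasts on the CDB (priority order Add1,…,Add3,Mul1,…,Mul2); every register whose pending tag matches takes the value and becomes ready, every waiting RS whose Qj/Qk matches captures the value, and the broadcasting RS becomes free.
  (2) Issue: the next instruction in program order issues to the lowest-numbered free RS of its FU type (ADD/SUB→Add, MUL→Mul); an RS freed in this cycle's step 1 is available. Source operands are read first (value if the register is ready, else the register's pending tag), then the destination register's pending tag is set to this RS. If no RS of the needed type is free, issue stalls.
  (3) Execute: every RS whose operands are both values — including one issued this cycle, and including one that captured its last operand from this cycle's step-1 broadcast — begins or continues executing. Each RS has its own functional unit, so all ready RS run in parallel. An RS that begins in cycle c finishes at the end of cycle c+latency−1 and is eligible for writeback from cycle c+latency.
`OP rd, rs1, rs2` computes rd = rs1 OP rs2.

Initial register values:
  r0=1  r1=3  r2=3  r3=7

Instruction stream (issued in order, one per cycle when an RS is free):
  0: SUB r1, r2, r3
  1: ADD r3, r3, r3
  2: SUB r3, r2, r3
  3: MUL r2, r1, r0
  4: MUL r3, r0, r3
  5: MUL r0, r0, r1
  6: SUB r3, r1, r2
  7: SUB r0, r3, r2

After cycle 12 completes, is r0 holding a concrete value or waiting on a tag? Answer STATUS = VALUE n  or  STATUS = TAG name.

STATUS = TAG Add2

cycle 1: issue SUB r1<-Add1 // r0:1,r1:Add1,r2:3,r3:7
cycle 2: issue ADD r3<-Add2 // r0:1,r1:Add1,r2:3,r3:Add2
cycle 3: CDB Add1=-4; issue SUB r3<-Add1 // r0:1,r1:-4,r2:3,r3:Add1
cycle 4: CDB Add2=14; issue MUL r2<-Mul1 // r0:1,r1:-4,r2:Mul1,r3:Add1
cycle 5: issue MUL r3<-Mul2 // r0:1,r1:-4,r2:Mul1,r3:Mul2
cycle 6: CDB Add1=-11; stall // r0:1,r1:-4,r2:Mul1,r3:Mul2
cycle 7: stall // r0:1,r1:-4,r2:Mul1,r3:Mul2
cycle 8: stall // r0:1,r1:-4,r2:Mul1,r3:Mul2
cycle 9: CDB Mul1=-4; issue MUL r0<-Mul1 // r0:Mul1,r1:-4,r2:-4,r3:Mul2
cycle 10: issue SUB r3<-Add1 // r0:Mul1,r1:-4,r2:-4,r3:Add1
cycle 11: CDB Mul2=-11; issue SUB r0<-Add2 // r0:Add2,r1:-4,r2:-4,r3:Add1
cycle 12: CDB Add1=0 // r0:Add2,r1:-4,r2:-4,r3:0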